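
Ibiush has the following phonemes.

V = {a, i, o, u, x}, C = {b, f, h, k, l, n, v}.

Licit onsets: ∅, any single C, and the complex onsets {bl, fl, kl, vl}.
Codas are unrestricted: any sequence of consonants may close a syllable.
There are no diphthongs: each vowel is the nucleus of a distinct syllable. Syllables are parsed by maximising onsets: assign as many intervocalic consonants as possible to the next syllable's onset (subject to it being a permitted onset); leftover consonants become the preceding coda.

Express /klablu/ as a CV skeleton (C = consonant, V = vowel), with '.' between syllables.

Nuclei (vowels): a, u → 2 syllables.
V1 /a/ – V2 /u/: /bl/ — entire cluster is a permitted onset → onset /bl/, coda ∅.
So the parse is kla.blu.
Mapping each syllable to C/V: /kla/ → CCV, /blu/ → CCV.

CCV.CCV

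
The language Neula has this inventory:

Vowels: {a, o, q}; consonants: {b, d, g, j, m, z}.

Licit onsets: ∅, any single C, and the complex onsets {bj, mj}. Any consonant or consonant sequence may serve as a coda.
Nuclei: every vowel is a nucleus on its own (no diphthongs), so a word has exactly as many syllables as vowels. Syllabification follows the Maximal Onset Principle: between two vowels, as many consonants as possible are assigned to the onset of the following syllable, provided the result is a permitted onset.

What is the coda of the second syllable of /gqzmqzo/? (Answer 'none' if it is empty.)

Nuclei (vowels): q, q, o → 3 syllables.
σ1/σ2 boundary: /zm/; trying suffixes from longest down, /m/ is the first permitted one, so coda /z/ | onset /m/.
σ2/σ3 boundary: /z/ → onset of the next syllable (single consonants are always licit onsets).
So the parse is gqz.mq.zo.
Syllable 2 is /mq/: onset /m/, nucleus /q/, coda ∅.

none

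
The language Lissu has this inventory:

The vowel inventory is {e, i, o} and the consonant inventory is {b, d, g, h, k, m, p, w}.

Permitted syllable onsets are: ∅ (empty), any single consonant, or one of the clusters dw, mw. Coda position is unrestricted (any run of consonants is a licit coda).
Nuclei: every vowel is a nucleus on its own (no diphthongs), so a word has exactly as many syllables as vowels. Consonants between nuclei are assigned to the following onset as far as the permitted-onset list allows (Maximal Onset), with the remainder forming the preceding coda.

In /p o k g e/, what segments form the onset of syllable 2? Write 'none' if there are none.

g

Nuclei (vowels): o, e → 2 syllables.
σ1/σ2 boundary: /kg/; trying suffixes from longest down, /g/ is the first permitted one, so coda /k/ | onset /g/.
So the parse is pok.ge.
Syllable 2 is /ge/: onset /g/, nucleus /e/, coda ∅.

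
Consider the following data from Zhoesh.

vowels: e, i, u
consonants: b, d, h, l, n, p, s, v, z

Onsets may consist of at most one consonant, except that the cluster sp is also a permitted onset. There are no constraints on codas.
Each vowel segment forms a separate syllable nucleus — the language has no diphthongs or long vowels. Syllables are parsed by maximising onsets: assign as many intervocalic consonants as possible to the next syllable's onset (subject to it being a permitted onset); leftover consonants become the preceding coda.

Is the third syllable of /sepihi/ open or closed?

The vowels are e, i, i — 3 nuclei, so 3 syllables.
V1 /e/ – V2 /i/: just /p/ — single C goes to the following onset.
V2 /i/ – V3 /i/: /h/ is a single consonant, so it becomes the next onset.
So the parse is se.pi.hi.
Syllable 3 is /hi/; it ends in its nucleus with no coda, so it is open.

open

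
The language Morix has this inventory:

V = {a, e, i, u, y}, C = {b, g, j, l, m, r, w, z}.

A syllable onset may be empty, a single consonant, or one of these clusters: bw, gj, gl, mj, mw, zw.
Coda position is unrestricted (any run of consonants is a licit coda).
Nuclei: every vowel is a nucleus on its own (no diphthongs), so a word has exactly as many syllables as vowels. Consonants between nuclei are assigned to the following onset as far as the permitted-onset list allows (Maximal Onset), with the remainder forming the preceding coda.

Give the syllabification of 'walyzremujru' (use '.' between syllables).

wa.lyz.re.muj.ru

The vowels are a, y, e, u, u — 5 nuclei, so 5 syllables.
V1 /a/ – V2 /y/: /l/ is a single consonant, so it becomes the next onset.
V2 /y/ – V3 /e/: /zr/ — longest licit onset from the right is /r/, leaving /z/ as coda.
V3 /e/ – V4 /u/: just /m/ — single C goes to the following onset.
V4 /u/ – V5 /u/: /jr/ — longest licit onset from the right is /r/, leaving /j/ as coda.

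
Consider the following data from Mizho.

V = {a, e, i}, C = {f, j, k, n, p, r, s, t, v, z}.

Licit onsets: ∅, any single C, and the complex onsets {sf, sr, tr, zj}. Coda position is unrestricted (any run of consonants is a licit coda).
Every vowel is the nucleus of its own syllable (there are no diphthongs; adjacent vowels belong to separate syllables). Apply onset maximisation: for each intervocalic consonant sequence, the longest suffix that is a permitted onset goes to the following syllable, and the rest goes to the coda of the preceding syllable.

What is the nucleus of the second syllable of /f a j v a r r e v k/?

a

Vowels present: a, a, e; each is a nucleus, giving 3 syllables.
The second nucleus (vowel 2 from the left) is /a/.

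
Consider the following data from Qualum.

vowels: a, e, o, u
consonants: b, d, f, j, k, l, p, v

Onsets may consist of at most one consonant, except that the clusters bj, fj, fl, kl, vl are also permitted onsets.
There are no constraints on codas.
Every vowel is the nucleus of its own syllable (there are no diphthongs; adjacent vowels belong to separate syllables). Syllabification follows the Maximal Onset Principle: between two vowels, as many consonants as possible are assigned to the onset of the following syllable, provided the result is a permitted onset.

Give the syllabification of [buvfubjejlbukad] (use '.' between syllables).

buv.fu.bjejl.bu.kad

Nuclei (vowels): u, u, e, u, a → 5 syllables.
/u…u/ gap (V1→V2): cluster /vf/ — the longest permitted-onset suffix is /f/; onset = /f/, preceding coda = /v/.
/u…e/ gap (V2→V3): cluster /bj/ — /bj/ is itself a permitted onset, so the whole cluster goes right; preceding coda = ∅.
/e…u/ gap (V3→V4): /jlb/ splits as /jl/ + /b/ (/b/ is the longest suffix that is a licit onset).
/u…a/ gap (V4→V5): just /k/ — single C goes to the following onset.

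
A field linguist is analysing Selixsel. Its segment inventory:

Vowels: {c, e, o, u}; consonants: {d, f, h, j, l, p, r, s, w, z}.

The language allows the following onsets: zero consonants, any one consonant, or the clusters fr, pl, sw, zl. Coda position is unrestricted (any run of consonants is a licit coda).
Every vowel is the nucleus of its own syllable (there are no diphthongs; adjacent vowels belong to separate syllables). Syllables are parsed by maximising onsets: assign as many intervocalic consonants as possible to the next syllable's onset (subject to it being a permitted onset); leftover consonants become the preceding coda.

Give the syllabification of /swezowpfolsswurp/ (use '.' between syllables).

swe.zowp.fols.swurp

Nuclei (vowels): e, o, o, u → 4 syllables.
σ1/σ2 boundary: /z/ is a single consonant, so it becomes the next onset.
σ2/σ3 boundary: /wpf/; trying suffixes from longest down, /f/ is the first permitted one, so coda /wp/ | onset /f/.
σ3/σ4 boundary: /lssw/; trying suffixes from longest down, /sw/ is the first permitted one, so coda /ls/ | onset /sw/.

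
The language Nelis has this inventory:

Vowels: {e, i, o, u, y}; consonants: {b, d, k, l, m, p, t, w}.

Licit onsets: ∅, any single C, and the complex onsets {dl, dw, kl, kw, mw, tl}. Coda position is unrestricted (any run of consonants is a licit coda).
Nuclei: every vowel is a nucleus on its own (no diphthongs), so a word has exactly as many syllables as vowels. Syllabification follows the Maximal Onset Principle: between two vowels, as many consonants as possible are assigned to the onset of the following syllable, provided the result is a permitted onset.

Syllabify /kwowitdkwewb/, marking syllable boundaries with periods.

Vowels present: o, i, e; each is a nucleus, giving 3 syllables.
σ1/σ2 boundary: /w/ is a single consonant, so it becomes the next onset.
σ2/σ3 boundary: /tdkw/ — longest licit onset from the right is /kw/, leaving /td/ as coda.

kwo.witd.kwewb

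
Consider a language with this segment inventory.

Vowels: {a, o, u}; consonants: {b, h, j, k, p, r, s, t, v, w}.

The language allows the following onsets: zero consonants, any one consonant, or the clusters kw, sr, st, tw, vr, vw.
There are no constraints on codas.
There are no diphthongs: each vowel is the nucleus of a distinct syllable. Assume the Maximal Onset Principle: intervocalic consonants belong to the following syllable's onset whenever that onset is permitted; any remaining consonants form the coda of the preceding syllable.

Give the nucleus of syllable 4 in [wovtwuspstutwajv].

Vowels present: o, u, u, a; each is a nucleus, giving 4 syllables.
The fourth nucleus (vowel 4 from the left) is /a/.

a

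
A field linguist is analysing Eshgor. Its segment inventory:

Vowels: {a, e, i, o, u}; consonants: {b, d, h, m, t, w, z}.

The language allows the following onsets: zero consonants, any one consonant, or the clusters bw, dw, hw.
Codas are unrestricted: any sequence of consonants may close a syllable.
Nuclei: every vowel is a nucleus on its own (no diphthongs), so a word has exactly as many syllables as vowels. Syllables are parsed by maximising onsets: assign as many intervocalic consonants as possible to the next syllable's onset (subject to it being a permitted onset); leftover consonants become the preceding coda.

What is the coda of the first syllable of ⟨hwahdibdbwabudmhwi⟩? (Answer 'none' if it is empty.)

The vowels are a, i, a, u, i — 5 nuclei, so 5 syllables.
/a…i/ gap (V1→V2): /hd/ — longest licit onset from the right is /d/, leaving /h/ as coda.
/i…a/ gap (V2→V3): /bdbw/; trying suffixes from longest down, /bw/ is the first permitted one, so coda /bd/ | onset /bw/.
/a…u/ gap (V3→V4): /b/ is a single consonant, so it becomes the next onset.
/u…i/ gap (V4→V5): /dmhw/ — longest licit onset from the right is /hw/, leaving /dm/ as coda.
Putting it together: hwah.dibd.bwa.budm.hwi.
Syllable 1 is /hwah/: onset /hw/, nucleus /a/, coda /h/.

h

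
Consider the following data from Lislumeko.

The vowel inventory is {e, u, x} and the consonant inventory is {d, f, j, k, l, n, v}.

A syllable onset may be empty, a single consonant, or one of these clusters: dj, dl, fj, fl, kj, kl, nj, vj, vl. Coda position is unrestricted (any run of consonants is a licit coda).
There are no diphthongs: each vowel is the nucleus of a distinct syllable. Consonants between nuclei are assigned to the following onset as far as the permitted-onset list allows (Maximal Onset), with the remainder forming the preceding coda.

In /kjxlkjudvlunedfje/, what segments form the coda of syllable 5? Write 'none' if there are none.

none

Nuclei (vowels): x, u, u, e, e → 5 syllables.
/x…u/ gap (V1→V2): /lkj/ — longest licit onset from the right is /kj/, leaving /l/ as coda.
/u…u/ gap (V2→V3): cluster /dvl/ — the longest permitted-onset suffix is /vl/; onset = /vl/, preceding coda = /d/.
/u…e/ gap (V3→V4): /n/ → onset of the next syllable (single consonants are always licit onsets).
/e…e/ gap (V4→V5): /dfj/ splits as /d/ + /fj/ (/fj/ is the longest suffix that is a licit onset).
Syllabification: kjxl.kjud.vlu.ned.fje.
Syllable 5 is /fje/: onset /fj/, nucleus /e/, coda ∅.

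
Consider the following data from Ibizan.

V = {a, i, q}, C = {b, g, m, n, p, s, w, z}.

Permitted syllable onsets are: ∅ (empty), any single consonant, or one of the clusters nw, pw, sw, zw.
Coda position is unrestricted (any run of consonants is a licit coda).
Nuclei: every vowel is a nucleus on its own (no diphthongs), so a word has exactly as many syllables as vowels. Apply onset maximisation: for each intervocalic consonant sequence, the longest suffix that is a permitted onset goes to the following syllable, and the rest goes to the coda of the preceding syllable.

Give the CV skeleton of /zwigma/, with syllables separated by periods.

CCVC.CV

Vowels present: i, a; each is a nucleus, giving 2 syllables.
/i…a/ gap (V1→V2): /gm/ — longest licit onset from the right is /m/, leaving /g/ as coda.
So the parse is zwig.ma.
Mapping each syllable to C/V: /zwig/ → CCVC, /ma/ → CV.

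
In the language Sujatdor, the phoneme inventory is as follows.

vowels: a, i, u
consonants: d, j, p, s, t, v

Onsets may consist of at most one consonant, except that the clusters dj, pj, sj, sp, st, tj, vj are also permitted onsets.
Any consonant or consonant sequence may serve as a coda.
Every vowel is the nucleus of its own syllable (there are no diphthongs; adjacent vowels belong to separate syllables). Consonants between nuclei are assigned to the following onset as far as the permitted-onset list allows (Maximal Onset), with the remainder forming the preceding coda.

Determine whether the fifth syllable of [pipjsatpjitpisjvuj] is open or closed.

Nuclei (vowels): i, a, i, i, u → 5 syllables.
/i…a/ gap (V1→V2): cluster /pjs/ — the longest permitted-onset suffix is /s/; onset = /s/, preceding coda = /pj/.
/a…i/ gap (V2→V3): /tpj/ — longest licit onset from the right is /pj/, leaving /t/ as coda.
/i…i/ gap (V3→V4): /tp/ splits as /t/ + /p/ (/p/ is the longest suffix that is a licit onset).
/i…u/ gap (V4→V5): /sjv/ splits as /sj/ + /v/ (/v/ is the longest suffix that is a licit onset).
Syllabification: pipj.sat.pjit.pisj.vuj.
Syllable 5 is /vuj/ with coda /j/, so it is closed.

closed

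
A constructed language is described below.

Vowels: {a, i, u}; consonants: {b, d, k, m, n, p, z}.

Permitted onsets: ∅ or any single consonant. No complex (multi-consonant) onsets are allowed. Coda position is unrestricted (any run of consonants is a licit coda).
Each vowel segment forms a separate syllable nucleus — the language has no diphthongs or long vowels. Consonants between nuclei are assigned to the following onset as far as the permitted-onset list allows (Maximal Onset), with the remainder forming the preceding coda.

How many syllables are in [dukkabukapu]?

The vowels are u, a, u, a, u — 5 nuclei, so 5 syllables.

5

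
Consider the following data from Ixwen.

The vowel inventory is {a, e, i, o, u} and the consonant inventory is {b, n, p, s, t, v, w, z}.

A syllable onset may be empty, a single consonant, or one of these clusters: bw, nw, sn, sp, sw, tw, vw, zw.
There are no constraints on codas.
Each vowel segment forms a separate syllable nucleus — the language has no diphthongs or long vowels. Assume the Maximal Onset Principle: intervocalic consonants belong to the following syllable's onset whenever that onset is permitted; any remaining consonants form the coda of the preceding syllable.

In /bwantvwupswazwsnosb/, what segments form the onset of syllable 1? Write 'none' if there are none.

bw

The vowels are a, u, a, o — 4 nuclei, so 4 syllables.
V1 /a/ – V2 /u/: /ntvw/; trying suffixes from longest down, /vw/ is the first permitted one, so coda /nt/ | onset /vw/.
V2 /u/ – V3 /a/: /psw/ splits as /p/ + /sw/ (/sw/ is the longest suffix that is a licit onset).
V3 /a/ – V4 /o/: /zwsn/ splits as /zw/ + /sn/ (/sn/ is the longest suffix that is a licit onset).
So the parse is bwant.vwup.swazw.snosb.
Syllable 1 is /bwant/: onset /bw/, nucleus /a/, coda /nt/.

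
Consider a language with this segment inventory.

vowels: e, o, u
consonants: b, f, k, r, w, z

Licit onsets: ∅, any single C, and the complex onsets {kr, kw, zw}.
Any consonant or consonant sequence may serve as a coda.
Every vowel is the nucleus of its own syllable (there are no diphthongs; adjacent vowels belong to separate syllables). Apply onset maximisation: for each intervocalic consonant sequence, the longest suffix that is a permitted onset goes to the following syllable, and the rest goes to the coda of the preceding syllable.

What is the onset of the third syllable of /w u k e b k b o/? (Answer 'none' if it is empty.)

Vowels present: u, e, o; each is a nucleus, giving 3 syllables.
V1 /u/ – V2 /e/: /k/ is a single consonant, so it becomes the next onset.
V2 /e/ – V3 /o/: /bkb/ splits as /bk/ + /b/ (/b/ is the longest suffix that is a licit onset).
Putting it together: wu.kebk.bo.
Syllable 3 is /bo/: onset /b/, nucleus /o/, coda ∅.

b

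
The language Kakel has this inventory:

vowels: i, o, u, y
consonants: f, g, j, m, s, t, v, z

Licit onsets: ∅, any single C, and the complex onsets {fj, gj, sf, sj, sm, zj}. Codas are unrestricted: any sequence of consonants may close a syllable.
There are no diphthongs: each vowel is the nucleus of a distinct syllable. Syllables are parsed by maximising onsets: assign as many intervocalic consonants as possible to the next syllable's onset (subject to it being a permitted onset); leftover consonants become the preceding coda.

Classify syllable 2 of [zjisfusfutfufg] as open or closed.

Vowels present: i, u, u, u; each is a nucleus, giving 4 syllables.
σ1/σ2 boundary: /sf/ — entire cluster is a permitted onset → onset /sf/, coda ∅.
σ2/σ3 boundary: /sf/ — entire cluster is a permitted onset → onset /sf/, coda ∅.
σ3/σ4 boundary: cluster /tf/ — the longest permitted-onset suffix is /f/; onset = /f/, preceding coda = /t/.
Putting it together: zji.sfu.sfut.fufg.
Syllable 2 is /sfu/; it ends in its nucleus with no coda, so it is open.

open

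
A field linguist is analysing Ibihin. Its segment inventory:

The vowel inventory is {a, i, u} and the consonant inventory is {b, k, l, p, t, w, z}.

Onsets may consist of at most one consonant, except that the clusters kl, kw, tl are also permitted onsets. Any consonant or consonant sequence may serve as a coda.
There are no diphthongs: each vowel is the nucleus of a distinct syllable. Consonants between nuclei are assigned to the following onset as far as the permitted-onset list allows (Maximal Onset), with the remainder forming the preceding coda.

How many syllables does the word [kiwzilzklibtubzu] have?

Vowels present: i, i, i, u, u; each is a nucleus, giving 5 syllables.

5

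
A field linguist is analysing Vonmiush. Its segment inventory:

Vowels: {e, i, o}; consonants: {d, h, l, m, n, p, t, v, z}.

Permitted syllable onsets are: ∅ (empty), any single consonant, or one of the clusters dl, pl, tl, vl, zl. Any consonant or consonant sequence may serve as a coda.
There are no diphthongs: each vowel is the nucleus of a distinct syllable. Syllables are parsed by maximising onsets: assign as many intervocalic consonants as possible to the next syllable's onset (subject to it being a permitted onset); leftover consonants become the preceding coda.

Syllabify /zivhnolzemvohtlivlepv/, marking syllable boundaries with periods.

zivh.nol.zem.voh.tli.vlepv

Vowels present: i, o, e, o, i, e; each is a nucleus, giving 6 syllables.
Between /i/ (V1) and /o/ (V2): cluster /vhn/ — the longest permitted-onset suffix is /n/; onset = /n/, preceding coda = /vh/.
Between /o/ (V2) and /e/ (V3): cluster /lz/ — the longest permitted-onset suffix is /z/; onset = /z/, preceding coda = /l/.
Between /e/ (V3) and /o/ (V4): /mv/ splits as /m/ + /v/ (/v/ is the longest suffix that is a licit onset).
Between /o/ (V4) and /i/ (V5): /htl/ splits as /h/ + /tl/ (/tl/ is the longest suffix that is a licit onset).
Between /i/ (V5) and /e/ (V6): /vl/ is a licit onset in full, so it all attaches to the next syllable.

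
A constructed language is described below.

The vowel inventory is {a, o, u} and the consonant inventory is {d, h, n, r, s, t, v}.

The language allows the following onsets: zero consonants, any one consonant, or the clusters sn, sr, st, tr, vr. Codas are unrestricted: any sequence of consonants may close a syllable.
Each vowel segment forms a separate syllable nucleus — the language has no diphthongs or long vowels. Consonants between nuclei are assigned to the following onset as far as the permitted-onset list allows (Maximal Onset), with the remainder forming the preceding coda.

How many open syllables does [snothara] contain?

2

The vowels are o, a, a — 3 nuclei, so 3 syllables.
σ1/σ2 boundary: /th/ splits as /t/ + /h/ (/h/ is the longest suffix that is a licit onset).
σ2/σ3 boundary: just /r/ — single C goes to the following onset.
So the parse is snot.ha.ra.
Classifying each syllable: /snot/ (closed), /ha/ (open), /ra/ (open).
Open syllables: 2.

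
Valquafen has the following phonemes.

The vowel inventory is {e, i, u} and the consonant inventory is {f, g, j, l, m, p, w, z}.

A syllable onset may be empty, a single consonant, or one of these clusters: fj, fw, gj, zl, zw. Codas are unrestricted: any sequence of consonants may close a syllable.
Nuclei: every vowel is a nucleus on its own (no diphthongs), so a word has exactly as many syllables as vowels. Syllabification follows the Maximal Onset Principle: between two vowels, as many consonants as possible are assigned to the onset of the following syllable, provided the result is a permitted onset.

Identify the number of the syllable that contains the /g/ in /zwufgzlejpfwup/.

1

The vowels are u, e, u — 3 nuclei, so 3 syllables.
Between /u/ (V1) and /e/ (V2): /fgzl/; trying suffixes from longest down, /zl/ is the first permitted one, so coda /fg/ | onset /zl/.
Between /e/ (V2) and /u/ (V3): /jpfw/ splits as /jp/ + /fw/ (/fw/ is the longest suffix that is a licit onset).
Result: zwufg.zlejp.fwup.
The /g/ is in the coda of syllable 1 (/zwufg/).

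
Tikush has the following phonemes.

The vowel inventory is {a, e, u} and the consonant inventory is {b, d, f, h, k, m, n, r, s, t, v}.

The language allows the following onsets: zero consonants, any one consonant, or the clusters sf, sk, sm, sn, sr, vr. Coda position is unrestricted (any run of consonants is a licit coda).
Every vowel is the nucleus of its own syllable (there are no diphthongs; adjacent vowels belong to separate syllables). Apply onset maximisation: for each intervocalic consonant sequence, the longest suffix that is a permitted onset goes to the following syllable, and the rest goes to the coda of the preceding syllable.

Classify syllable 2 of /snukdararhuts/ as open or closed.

open

Vowels present: u, a, a, u; each is a nucleus, giving 4 syllables.
Between /u/ (V1) and /a/ (V2): /kd/ splits as /k/ + /d/ (/d/ is the longest suffix that is a licit onset).
Between /a/ (V2) and /a/ (V3): /r/ → onset of the next syllable (single consonants are always licit onsets).
Between /a/ (V3) and /u/ (V4): /rh/ — longest licit onset from the right is /h/, leaving /r/ as coda.
Putting it together: snuk.da.rar.huts.
Syllable 2 is /da/; it ends in its nucleus with no coda, so it is open.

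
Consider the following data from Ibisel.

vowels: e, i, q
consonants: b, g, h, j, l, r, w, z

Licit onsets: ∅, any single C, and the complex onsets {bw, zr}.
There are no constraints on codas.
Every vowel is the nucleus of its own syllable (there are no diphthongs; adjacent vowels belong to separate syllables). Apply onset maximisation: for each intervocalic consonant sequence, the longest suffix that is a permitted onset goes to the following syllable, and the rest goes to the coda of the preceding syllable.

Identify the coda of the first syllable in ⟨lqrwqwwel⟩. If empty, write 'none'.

Nuclei (vowels): q, q, e → 3 syllables.
V1 /q/ – V2 /q/: /rw/ splits as /r/ + /w/ (/w/ is the longest suffix that is a licit onset).
V2 /q/ – V3 /e/: /ww/; trying suffixes from longest down, /w/ is the first permitted one, so coda /w/ | onset /w/.
So the parse is lqr.wqw.wel.
Syllable 1 is /lqr/: onset /l/, nucleus /q/, coda /r/.

r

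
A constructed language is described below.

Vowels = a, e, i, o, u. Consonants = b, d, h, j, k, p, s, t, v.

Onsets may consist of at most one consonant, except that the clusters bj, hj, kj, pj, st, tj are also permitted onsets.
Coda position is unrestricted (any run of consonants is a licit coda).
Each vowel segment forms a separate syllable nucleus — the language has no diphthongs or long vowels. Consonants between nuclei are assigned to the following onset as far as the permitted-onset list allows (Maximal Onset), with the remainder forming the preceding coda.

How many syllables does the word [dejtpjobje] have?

3

Nuclei (vowels): e, o, e → 3 syllables.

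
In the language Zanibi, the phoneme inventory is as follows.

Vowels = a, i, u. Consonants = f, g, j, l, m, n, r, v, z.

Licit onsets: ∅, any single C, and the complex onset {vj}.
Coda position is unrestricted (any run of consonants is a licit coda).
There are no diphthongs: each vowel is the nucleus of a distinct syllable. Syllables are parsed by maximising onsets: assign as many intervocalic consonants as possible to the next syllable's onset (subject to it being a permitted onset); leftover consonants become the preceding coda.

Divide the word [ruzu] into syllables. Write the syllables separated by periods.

ru.zu

The vowels are u, u — 2 nuclei, so 2 syllables.
/u…u/ gap (V1→V2): /z/ is a single consonant, so it becomes the next onset.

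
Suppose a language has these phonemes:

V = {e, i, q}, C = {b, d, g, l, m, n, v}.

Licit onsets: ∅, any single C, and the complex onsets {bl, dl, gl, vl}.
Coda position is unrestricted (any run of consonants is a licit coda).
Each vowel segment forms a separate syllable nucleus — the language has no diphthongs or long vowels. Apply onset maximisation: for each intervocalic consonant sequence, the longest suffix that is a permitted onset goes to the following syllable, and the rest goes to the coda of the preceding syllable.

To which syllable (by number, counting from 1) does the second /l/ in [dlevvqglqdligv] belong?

Nuclei (vowels): e, q, q, i → 4 syllables.
σ1/σ2 boundary: cluster /vv/ — the longest permitted-onset suffix is /v/; onset = /v/, preceding coda = /v/.
σ2/σ3 boundary: /gl/ is a licit onset in full, so it all attaches to the next syllable.
σ3/σ4 boundary: /dl/ is a licit onset in full, so it all attaches to the next syllable.
Putting it together: dlev.vq.glq.dligv.
The second /l/ is in the onset of syllable 3 (/glq/).

3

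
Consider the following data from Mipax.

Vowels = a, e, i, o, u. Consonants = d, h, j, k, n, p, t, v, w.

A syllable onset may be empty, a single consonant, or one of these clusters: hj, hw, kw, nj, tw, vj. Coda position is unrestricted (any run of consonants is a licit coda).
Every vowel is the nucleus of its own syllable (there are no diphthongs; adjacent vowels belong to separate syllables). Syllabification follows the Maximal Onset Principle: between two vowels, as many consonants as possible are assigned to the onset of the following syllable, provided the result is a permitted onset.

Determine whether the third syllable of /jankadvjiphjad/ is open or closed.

Nuclei (vowels): a, a, i, a → 4 syllables.
Between /a/ (V1) and /a/ (V2): /nk/; trying suffixes from longest down, /k/ is the first permitted one, so coda /n/ | onset /k/.
Between /a/ (V2) and /i/ (V3): /dvj/; trying suffixes from longest down, /vj/ is the first permitted one, so coda /d/ | onset /vj/.
Between /i/ (V3) and /a/ (V4): /phj/ — longest licit onset from the right is /hj/, leaving /p/ as coda.
Putting it together: jan.kad.vjip.hjad.
Syllable 3 is /vjip/ with coda /p/, so it is closed.

closed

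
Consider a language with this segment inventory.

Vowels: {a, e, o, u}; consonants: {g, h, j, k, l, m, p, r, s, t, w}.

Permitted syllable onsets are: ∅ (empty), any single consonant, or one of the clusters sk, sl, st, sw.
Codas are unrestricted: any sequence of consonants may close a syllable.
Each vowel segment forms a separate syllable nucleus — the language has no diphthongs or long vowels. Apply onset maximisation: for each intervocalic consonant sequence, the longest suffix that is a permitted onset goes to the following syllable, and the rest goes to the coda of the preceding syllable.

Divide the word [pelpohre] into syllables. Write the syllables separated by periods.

Nuclei (vowels): e, o, e → 3 syllables.
V1 /e/ – V2 /o/: /lp/ splits as /l/ + /p/ (/p/ is the longest suffix that is a licit onset).
V2 /o/ – V3 /e/: cluster /hr/ — the longest permitted-onset suffix is /r/; onset = /r/, preceding coda = /h/.

pel.poh.re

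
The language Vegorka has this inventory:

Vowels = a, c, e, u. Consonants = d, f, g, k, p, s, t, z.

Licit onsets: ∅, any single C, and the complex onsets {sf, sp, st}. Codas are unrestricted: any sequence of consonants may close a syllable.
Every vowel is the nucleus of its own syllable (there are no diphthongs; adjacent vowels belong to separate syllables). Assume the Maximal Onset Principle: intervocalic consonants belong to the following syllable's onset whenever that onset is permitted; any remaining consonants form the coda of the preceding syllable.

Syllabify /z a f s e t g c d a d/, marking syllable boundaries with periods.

zaf.set.gc.dad

The vowels are a, e, c, a — 4 nuclei, so 4 syllables.
V1 /a/ – V2 /e/: /fs/ splits as /f/ + /s/ (/s/ is the longest suffix that is a licit onset).
V2 /e/ – V3 /c/: /tg/; trying suffixes from longest down, /g/ is the first permitted one, so coda /t/ | onset /g/.
V3 /c/ – V4 /a/: just /d/ — single C goes to the following onset.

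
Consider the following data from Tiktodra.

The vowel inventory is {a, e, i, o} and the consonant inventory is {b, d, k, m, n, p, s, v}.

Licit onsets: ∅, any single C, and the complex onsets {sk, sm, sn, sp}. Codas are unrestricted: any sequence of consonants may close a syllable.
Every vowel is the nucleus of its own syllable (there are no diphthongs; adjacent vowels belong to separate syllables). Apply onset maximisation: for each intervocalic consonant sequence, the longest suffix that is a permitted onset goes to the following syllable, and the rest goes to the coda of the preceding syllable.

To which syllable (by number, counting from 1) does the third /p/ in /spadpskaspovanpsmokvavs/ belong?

3

Nuclei (vowels): a, a, o, a, o, a → 6 syllables.
/a…a/ gap (V1→V2): cluster /dpsk/ — the longest permitted-onset suffix is /sk/; onset = /sk/, preceding coda = /dp/.
/a…o/ gap (V2→V3): /sp/ — entire cluster is a permitted onset → onset /sp/, coda ∅.
/o…a/ gap (V3→V4): /v/ → onset of the next syllable (single consonants are always licit onsets).
/a…o/ gap (V4→V5): /npsm/ — longest licit onset from the right is /sm/, leaving /np/ as coda.
/o…a/ gap (V5→V6): cluster /kv/ — the longest permitted-onset suffix is /v/; onset = /v/, preceding coda = /k/.
Putting it together: spadp.ska.spo.vanp.smok.vavs.
The third /p/ is in the onset of syllable 3 (/spo/).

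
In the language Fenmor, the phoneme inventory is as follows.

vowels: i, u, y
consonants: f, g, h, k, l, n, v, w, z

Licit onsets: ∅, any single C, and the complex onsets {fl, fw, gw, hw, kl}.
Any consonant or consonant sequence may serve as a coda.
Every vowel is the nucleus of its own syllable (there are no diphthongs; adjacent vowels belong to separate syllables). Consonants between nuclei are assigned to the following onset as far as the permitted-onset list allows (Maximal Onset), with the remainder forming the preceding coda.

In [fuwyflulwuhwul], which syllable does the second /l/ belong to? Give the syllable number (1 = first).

Nuclei (vowels): u, y, u, u, u → 5 syllables.
σ1/σ2 boundary: /w/ → onset of the next syllable (single consonants are always licit onsets).
σ2/σ3 boundary: /fl/ is a licit onset in full, so it all attaches to the next syllable.
σ3/σ4 boundary: /lw/ splits as /l/ + /w/ (/w/ is the longest suffix that is a licit onset).
σ4/σ5 boundary: cluster /hw/ — /hw/ is itself a permitted onset, so the whole cluster goes right; preceding coda = ∅.
So the parse is fu.wy.flul.wu.hwul.
The second /l/ is in the coda of syllable 3 (/flul/).

3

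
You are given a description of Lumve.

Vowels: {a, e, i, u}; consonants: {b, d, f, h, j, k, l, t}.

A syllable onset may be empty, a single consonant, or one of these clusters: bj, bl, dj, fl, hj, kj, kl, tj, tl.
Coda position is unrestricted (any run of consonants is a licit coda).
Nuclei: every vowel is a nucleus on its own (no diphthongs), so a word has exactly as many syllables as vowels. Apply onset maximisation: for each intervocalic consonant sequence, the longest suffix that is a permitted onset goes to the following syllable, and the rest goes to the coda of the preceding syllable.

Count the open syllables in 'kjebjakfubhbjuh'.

1

The vowels are e, a, u, u — 4 nuclei, so 4 syllables.
σ1/σ2 boundary: cluster /bj/ — /bj/ is itself a permitted onset, so the whole cluster goes right; preceding coda = ∅.
σ2/σ3 boundary: cluster /kf/ — the longest permitted-onset suffix is /f/; onset = /f/, preceding coda = /k/.
σ3/σ4 boundary: /bhbj/ splits as /bh/ + /bj/ (/bj/ is the longest suffix that is a licit onset).
Syllabification: kje.bjak.fubh.bjuh.
Classifying each syllable: /kje/ (open), /bjak/ (closed), /fubh/ (closed), /bjuh/ (closed).
Open syllables: 1.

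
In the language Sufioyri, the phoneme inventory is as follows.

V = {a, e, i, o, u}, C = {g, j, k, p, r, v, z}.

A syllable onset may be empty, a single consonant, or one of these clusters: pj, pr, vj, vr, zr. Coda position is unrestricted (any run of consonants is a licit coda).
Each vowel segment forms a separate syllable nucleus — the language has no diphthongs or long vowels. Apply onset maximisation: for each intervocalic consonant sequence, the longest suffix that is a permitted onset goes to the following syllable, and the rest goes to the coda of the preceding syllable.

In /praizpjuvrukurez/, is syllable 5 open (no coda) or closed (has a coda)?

open

The vowels are a, i, u, u, u, e — 6 nuclei, so 6 syllables.
V1 /a/ – V2 /i/: hiatus — the boundary sits between the two vowels.
V2 /i/ – V3 /u/: /zpj/ splits as /z/ + /pj/ (/pj/ is the longest suffix that is a licit onset).
V3 /u/ – V4 /u/: cluster /vr/ — /vr/ is itself a permitted onset, so the whole cluster goes right; preceding coda = ∅.
V4 /u/ – V5 /u/: /k/ → onset of the next syllable (single consonants are always licit onsets).
V5 /u/ – V6 /e/: /r/ → onset of the next syllable (single consonants are always licit onsets).
Syllabification: pra.iz.pju.vru.ku.rez.
Syllable 5 is /ku/; it ends in its nucleus with no coda, so it is open.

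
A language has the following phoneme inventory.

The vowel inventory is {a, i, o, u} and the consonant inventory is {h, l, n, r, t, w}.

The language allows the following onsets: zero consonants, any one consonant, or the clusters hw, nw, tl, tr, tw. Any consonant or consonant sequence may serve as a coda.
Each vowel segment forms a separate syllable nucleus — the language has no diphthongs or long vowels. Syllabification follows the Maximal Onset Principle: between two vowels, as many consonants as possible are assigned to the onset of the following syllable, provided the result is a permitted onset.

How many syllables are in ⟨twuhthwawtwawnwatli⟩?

Vowels present: u, a, a, a, i; each is a nucleus, giving 5 syllables.

5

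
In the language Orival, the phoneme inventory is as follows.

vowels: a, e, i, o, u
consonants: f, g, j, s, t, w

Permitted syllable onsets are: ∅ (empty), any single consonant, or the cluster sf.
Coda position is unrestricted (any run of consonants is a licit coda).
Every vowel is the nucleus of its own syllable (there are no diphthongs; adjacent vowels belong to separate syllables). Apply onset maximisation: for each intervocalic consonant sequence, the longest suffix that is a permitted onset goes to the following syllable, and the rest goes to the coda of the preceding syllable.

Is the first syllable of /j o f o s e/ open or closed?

open

The vowels are o, o, e — 3 nuclei, so 3 syllables.
/o…o/ gap (V1→V2): just /f/ — single C goes to the following onset.
/o…e/ gap (V2→V3): /s/ → onset of the next syllable (single consonants are always licit onsets).
Result: jo.fo.se.
Syllable 1 is /jo/; it ends in its nucleus with no coda, so it is open.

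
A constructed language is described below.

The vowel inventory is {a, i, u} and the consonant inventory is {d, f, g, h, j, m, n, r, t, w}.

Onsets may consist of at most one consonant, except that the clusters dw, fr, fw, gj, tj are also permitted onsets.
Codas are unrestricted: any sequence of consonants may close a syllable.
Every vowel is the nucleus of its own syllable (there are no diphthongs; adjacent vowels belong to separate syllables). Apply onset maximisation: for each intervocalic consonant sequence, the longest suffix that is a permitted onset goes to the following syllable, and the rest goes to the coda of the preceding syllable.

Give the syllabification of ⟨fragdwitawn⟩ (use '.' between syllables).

frag.dwi.tawn

Vowels present: a, i, a; each is a nucleus, giving 3 syllables.
σ1/σ2 boundary: /gdw/ splits as /g/ + /dw/ (/dw/ is the longest suffix that is a licit onset).
σ2/σ3 boundary: /t/ is a single consonant, so it becomes the next onset.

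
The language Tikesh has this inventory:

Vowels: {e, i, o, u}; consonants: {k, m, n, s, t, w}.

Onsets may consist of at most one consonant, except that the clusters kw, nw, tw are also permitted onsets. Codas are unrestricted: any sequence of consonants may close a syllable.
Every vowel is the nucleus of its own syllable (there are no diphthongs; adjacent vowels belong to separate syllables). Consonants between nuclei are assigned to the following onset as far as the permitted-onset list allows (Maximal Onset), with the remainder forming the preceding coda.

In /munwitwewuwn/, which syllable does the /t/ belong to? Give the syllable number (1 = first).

The vowels are u, i, e, u — 4 nuclei, so 4 syllables.
Between /u/ (V1) and /i/ (V2): cluster /nw/ — /nw/ is itself a permitted onset, so the whole cluster goes right; preceding coda = ∅.
Between /i/ (V2) and /e/ (V3): /tw/ — entire cluster is a permitted onset → onset /tw/, coda ∅.
Between /e/ (V3) and /u/ (V4): just /w/ — single C goes to the following onset.
Result: mu.nwi.twe.wuwn.
The /t/ is in the onset of syllable 3 (/twe/).

3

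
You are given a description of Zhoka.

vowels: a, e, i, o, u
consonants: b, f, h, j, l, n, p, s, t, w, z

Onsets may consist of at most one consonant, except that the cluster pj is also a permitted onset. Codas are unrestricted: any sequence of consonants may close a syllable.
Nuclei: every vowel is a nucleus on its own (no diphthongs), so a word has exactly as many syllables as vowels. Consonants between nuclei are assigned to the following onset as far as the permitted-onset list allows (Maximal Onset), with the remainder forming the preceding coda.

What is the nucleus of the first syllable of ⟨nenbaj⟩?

e

Vowels present: e, a; each is a nucleus, giving 2 syllables.
The first nucleus (vowel 1 from the left) is /e/.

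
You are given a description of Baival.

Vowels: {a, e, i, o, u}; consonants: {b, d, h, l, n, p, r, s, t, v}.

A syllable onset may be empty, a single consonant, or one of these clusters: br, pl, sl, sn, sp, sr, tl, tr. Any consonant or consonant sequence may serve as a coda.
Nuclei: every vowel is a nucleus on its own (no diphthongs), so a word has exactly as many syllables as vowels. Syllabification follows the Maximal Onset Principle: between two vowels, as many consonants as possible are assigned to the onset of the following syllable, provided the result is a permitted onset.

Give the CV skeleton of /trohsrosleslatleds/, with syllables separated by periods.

Nuclei (vowels): o, o, e, a, e → 5 syllables.
Between /o/ (V1) and /o/ (V2): /hsr/ — longest licit onset from the right is /sr/, leaving /h/ as coda.
Between /o/ (V2) and /e/ (V3): /sl/ is a licit onset in full, so it all attaches to the next syllable.
Between /e/ (V3) and /a/ (V4): cluster /sl/ — /sl/ is itself a permitted onset, so the whole cluster goes right; preceding coda = ∅.
Between /a/ (V4) and /e/ (V5): /tl/ — entire cluster is a permitted onset → onset /tl/, coda ∅.
Result: troh.sro.sle.sla.tleds.
Mapping each syllable to C/V: /troh/ → CCVC, /sro/ → CCV, /sle/ → CCV, /sla/ → CCV, /tleds/ → CCVCC.

CCVC.CCV.CCV.CCV.CCVCC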